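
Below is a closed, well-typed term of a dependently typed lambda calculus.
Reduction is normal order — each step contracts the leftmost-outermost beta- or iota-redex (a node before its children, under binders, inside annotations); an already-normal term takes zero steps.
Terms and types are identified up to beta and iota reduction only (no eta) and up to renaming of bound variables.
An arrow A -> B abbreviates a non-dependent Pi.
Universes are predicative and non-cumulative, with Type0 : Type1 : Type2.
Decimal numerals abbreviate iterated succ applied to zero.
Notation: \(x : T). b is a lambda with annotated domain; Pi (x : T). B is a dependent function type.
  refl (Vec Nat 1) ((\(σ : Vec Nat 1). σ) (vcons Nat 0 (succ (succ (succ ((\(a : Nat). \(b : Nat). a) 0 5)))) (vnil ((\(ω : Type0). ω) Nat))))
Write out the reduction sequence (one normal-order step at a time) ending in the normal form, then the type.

normal-order reduction:
  refl (Vec Nat 1) ((\(σ : Vec Nat 1). σ) (vcons Nat 0 (succ (succ (succ ((\(a : Nat). \(b : Nat). a) 0 5)))) (vnil ((\(ω : Type0). ω) Nat))))
  ~> refl (Vec Nat 1) (vcons Nat 0 (succ (succ (succ ((\(σ : Nat). \(a : Nat). σ) 0 5)))) (vnil ((\(b : Type0). b) Nat)))
  ~> refl (Vec Nat 1) (vcons Nat 0 (succ (succ (succ ((\(σ : Nat). 0) 5)))) (vnil ((\(a : Type0). a) Nat)))
  ~> refl (Vec Nat 1) (vcons Nat 0 3 (vnil ((\(σ : Type0). σ) Nat)))
  ~> refl (Vec Nat 1) (vcons Nat 0 3 (vnil Nat))
the term's type:
  Eq (Vec Nat 1) (vcons Nat 0 3 (vnil Nat)) (vcons Nat 0 3 (vnil Nat))


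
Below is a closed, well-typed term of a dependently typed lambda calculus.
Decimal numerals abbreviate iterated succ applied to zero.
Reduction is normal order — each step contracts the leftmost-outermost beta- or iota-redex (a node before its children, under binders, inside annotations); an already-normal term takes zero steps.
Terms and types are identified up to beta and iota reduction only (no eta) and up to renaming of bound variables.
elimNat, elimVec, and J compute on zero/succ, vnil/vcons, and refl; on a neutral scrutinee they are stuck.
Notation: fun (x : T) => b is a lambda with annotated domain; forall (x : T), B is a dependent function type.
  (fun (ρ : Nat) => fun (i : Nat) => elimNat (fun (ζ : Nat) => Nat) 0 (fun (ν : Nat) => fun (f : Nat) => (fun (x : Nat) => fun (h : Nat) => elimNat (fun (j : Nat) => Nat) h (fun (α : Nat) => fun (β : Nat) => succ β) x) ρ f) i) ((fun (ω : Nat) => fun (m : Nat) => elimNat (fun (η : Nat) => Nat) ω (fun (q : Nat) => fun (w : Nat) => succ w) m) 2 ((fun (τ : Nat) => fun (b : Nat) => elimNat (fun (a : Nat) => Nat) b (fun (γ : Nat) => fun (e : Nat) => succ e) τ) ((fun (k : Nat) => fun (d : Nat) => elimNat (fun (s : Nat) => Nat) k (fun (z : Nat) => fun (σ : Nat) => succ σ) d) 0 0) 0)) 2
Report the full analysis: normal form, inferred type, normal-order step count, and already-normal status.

normal form:
  4
type:
  Nat
reduction steps (normal order): 45
started in normal form: no
first contracted redex: a beta-redex


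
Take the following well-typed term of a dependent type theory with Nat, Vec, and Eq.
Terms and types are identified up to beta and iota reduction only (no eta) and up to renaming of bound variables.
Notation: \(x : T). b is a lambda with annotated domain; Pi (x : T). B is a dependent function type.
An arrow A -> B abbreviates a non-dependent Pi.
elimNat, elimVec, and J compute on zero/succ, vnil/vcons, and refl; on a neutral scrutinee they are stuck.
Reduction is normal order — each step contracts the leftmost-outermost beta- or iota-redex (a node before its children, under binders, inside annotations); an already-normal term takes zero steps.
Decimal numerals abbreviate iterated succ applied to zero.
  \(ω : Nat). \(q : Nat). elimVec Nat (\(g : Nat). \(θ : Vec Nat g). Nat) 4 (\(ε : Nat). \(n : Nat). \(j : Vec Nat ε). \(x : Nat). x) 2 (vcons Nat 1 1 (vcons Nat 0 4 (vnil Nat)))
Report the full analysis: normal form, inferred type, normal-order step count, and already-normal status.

normal form:
  \(ω : Nat). \(q : Nat). 4
type:
  Nat -> Nat -> Nat
reduction steps (normal order): 11
already normal: no
first contracted redex: an elimVec iota-redex


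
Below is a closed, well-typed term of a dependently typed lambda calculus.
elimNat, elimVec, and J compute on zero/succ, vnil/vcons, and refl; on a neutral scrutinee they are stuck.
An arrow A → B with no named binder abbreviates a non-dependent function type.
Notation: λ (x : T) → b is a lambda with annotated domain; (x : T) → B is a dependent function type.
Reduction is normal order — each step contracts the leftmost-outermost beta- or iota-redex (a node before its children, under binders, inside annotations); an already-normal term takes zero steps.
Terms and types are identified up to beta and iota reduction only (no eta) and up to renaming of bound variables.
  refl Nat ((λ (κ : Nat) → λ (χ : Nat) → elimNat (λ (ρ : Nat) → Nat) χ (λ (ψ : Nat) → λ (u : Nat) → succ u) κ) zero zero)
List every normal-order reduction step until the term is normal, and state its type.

reduction (normal order):
  refl Nat ((λ (κ : Nat) → λ (χ : Nat) → elimNat (λ (ρ : Nat) → Nat) χ (λ (ψ : Nat) → λ (u : Nat) → succ u) κ) zero zero)
  ~> refl Nat ((λ (κ : Nat) → elimNat (λ (χ : Nat) → Nat) κ (λ (ρ : Nat) → λ (ψ : Nat) → succ ψ) zero) zero)
  ~> refl Nat (elimNat (λ (κ : Nat) → Nat) zero (λ (χ : Nat) → λ (ρ : Nat) → succ ρ) zero)
  ~> refl Nat zero
inferred type:
  Eq Nat zero zero


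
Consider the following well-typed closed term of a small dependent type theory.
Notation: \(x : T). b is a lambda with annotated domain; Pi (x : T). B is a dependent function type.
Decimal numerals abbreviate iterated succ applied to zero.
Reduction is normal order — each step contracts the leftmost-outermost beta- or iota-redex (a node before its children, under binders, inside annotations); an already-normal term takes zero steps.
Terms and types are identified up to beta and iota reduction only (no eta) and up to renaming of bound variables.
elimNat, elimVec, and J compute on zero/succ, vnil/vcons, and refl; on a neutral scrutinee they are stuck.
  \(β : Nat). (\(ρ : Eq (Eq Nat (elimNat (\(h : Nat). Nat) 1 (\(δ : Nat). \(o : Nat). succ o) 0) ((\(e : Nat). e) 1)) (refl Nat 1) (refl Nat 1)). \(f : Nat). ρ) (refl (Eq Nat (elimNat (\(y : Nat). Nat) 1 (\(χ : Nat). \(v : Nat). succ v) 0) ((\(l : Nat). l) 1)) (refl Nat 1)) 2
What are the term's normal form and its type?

resulting normal form:
  \(β : Nat). refl (Eq Nat 1 1) (refl Nat 1)
type:
  Pi (β : Nat). Eq (Eq Nat 1 1) (refl Nat 1) (refl Nat 1)


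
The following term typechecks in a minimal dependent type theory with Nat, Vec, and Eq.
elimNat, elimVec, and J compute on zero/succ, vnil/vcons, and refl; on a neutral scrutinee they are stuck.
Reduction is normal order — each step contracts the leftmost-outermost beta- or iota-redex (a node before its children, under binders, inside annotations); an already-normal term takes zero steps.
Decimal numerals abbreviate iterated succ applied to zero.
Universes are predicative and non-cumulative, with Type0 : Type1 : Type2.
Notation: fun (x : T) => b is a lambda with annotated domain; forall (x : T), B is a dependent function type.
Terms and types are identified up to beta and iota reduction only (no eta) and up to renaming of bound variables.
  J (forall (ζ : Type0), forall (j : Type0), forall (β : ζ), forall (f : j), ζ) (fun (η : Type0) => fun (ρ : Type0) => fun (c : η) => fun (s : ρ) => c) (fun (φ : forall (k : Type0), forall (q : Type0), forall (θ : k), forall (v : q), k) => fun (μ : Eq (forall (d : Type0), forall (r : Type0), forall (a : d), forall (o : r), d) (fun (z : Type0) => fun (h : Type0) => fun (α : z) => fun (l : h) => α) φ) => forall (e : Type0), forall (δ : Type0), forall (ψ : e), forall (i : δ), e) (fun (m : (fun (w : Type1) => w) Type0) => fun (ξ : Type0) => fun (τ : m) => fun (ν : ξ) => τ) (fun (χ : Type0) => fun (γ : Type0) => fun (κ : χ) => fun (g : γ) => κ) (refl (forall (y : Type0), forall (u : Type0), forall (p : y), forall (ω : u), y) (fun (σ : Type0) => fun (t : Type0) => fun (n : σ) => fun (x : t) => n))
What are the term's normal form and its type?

normal form:
  fun (ζ : Type0) => fun (j : Type0) => fun (β : ζ) => fun (f : j) => β
the term's type:
  forall (ζ : Type0), forall (j : Type0), forall (β : ζ), forall (f : j), ζ
observation: 2 normal-order steps normalize the term, beginning with a J iota-redex.


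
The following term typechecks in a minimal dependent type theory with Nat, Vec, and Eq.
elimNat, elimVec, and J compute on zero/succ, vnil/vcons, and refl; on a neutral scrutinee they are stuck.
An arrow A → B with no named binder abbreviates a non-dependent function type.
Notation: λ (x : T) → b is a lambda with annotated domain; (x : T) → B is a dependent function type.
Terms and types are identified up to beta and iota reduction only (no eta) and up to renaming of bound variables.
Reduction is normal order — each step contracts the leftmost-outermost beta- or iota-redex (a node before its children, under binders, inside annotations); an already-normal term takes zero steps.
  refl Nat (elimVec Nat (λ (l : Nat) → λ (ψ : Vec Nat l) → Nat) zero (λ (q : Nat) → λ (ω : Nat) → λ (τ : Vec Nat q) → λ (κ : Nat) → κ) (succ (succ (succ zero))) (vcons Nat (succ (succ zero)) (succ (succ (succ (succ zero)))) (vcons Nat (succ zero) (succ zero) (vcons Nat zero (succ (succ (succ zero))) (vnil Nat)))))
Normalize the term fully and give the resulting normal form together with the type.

resulting normal form:
  refl Nat zero
the term's type:
  Eq Nat zero zero


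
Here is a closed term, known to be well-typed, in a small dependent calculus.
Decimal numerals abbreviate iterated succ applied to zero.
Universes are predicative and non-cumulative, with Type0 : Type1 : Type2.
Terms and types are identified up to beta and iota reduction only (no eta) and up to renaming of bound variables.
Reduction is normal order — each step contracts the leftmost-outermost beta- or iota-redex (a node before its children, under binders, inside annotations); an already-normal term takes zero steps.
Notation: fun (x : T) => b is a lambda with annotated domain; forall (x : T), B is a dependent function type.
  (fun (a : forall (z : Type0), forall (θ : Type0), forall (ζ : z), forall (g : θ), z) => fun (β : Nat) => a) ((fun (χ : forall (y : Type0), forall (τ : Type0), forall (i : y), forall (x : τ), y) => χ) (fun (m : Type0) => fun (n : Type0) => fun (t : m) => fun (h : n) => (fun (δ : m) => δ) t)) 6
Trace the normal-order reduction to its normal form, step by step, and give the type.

normal-order reduction:
  (fun (a : forall (z : Type0), forall (θ : Type0), forall (ζ : z), forall (g : θ), z) => fun (β : Nat) => a) ((fun (χ : forall (y : Type0), forall (τ : Type0), forall (i : y), forall (x : τ), y) => χ) (fun (m : Type0) => fun (n : Type0) => fun (t : m) => fun (h : n) => (fun (δ : m) => δ) t)) 6
  ~> (fun (a : Nat) => (fun (z : forall (θ : Type0), forall (ζ : Type0), forall (g : θ), forall (β : ζ), θ) => z) (fun (χ : Type0) => fun (y : Type0) => fun (τ : χ) => fun (i : y) => (fun (x : χ) => x) τ)) 6
  ~> (fun (a : forall (z : Type0), forall (θ : Type0), forall (ζ : z), forall (g : θ), z) => a) (fun (β : Type0) => fun (χ : Type0) => fun (y : β) => fun (τ : χ) => (fun (i : β) => i) y)
  ~> fun (a : Type0) => fun (z : Type0) => fun (θ : a) => fun (ζ : z) => (fun (g : a) => g) θ
  ~> fun (a : Type0) => fun (z : Type0) => fun (θ : a) => fun (ζ : z) => θ
inferred type:
  forall (a : Type0), forall (z : Type0), forall (θ : a), forall (ζ : z), a


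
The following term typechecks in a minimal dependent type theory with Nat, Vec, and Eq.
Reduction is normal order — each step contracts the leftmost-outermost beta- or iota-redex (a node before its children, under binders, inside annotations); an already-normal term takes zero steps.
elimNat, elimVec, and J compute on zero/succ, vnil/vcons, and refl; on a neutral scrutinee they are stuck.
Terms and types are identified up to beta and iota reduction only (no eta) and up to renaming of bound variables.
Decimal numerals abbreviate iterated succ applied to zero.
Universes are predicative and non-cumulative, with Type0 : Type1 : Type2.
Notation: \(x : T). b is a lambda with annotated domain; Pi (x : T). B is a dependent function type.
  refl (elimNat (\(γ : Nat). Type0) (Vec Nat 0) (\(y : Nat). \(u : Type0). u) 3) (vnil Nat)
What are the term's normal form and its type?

reduced normal form:
  refl (Vec Nat 0) (vnil Nat)
type:
  Eq (Vec Nat 0) (vnil Nat) (vnil Nat)
observation: reduction starts at an elimNat iota-redex, and 10 normal-order steps reach the normal form.


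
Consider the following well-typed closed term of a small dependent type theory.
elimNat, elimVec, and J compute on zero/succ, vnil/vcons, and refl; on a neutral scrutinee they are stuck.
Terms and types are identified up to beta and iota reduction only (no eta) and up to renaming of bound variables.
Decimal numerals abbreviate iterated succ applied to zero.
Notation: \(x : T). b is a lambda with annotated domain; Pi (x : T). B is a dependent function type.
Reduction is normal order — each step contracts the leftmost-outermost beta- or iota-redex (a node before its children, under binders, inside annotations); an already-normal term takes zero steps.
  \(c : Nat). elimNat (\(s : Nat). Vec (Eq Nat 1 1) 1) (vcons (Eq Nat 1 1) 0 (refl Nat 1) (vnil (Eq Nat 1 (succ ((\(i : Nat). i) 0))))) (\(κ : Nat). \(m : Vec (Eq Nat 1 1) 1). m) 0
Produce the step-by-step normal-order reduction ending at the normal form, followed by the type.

normal-order reduction:
  \(c : Nat). elimNat (\(s : Nat). Vec (Eq Nat 1 1) 1) (vcons (Eq Nat 1 1) 0 (refl Nat 1) (vnil (Eq Nat 1 (succ ((\(i : Nat). i) 0))))) (\(κ : Nat). \(m : Vec (Eq Nat 1 1) 1). m) 0
  ~> \(c : Nat). vcons (Eq Nat 1 1) 0 (refl Nat 1) (vnil (Eq Nat 1 (succ ((\(s : Nat). s) 0))))
  ~> \(c : Nat). vcons (Eq Nat 1 1) 0 (refl Nat 1) (vnil (Eq Nat 1 1))
type:
  Pi (c : Nat). Vec (Eq Nat 1 1) 1


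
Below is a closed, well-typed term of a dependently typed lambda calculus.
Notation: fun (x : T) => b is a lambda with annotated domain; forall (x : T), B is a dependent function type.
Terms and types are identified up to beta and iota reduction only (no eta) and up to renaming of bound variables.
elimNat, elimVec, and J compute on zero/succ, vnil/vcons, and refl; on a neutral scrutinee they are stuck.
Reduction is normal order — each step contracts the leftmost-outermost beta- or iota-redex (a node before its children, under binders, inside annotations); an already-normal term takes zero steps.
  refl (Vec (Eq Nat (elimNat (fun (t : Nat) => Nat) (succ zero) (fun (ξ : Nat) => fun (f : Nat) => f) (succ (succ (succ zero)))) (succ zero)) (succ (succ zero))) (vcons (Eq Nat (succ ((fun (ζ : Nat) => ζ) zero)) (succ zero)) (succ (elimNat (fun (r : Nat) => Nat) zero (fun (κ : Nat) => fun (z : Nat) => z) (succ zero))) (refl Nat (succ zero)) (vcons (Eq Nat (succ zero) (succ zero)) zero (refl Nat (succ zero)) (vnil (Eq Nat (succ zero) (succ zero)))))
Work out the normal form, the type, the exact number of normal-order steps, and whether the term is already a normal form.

normal form:
  refl (Vec (Eq Nat (succ zero) (succ zero)) (succ (succ zero))) (vcons (Eq Nat (succ zero) (succ zero)) (succ zero) (refl Nat (succ zero)) (vcons (Eq Nat (succ zero) (succ zero)) zero (refl Nat (succ zero)) (vnil (Eq Nat (succ zero) (succ zero)))))
the term's type:
  Eq (Vec (Eq Nat (succ zero) (succ zero)) (succ (succ zero))) (vcons (Eq Nat (succ zero) (succ zero)) (succ zero) (refl Nat (succ zero)) (vcons (Eq Nat (succ zero) (succ zero)) zero (refl Nat (succ zero)) (vnil (Eq Nat (succ zero) (succ zero))))) (vcons (Eq Nat (succ zero) (succ zero)) (succ zero) (refl Nat (succ zero)) (vcons (Eq Nat (succ zero) (succ zero)) zero (refl Nat (succ zero)) (vnil (Eq Nat (succ zero) (succ zero)))))
steps to reach normal form (normal order): 15
already normal: no
first redex: an elimNat iota-redex


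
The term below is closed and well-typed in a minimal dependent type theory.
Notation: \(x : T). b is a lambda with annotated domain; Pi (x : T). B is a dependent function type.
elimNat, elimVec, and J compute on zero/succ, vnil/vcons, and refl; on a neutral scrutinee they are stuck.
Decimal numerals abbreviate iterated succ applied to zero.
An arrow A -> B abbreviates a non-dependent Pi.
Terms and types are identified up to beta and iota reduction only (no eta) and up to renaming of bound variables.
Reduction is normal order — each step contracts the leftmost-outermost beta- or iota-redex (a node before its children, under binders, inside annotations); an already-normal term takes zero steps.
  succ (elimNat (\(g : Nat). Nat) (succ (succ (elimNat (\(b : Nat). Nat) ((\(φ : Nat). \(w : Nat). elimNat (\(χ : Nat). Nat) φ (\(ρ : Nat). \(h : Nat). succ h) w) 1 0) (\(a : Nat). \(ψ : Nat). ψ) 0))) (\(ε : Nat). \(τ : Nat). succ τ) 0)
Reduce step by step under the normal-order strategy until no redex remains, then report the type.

normal-order reduction:
  succ (elimNat (\(g : Nat). Nat) (succ (succ (elimNat (\(b : Nat). Nat) ((\(φ : Nat). \(w : Nat). elimNat (\(χ : Nat). Nat) φ (\(ρ : Nat). \(h : Nat). succ h) w) 1 0) (\(a : Nat). \(ψ : Nat). ψ) 0))) (\(ε : Nat). \(τ : Nat). succ τ) 0)
  ~> succ (succ (succ (elimNat (\(g : Nat). Nat) ((\(b : Nat). \(φ : Nat). elimNat (\(w : Nat). Nat) b (\(χ : Nat). \(ρ : Nat). succ ρ) φ) 1 0) (\(h : Nat). \(a : Nat). a) 0)))
  ~> succ (succ (succ ((\(g : Nat). \(b : Nat). elimNat (\(φ : Nat). Nat) g (\(w : Nat). \(χ : Nat). succ χ) b) 1 0)))
  ~> succ (succ (succ ((\(g : Nat). elimNat (\(b : Nat). Nat) 1 (\(φ : Nat). \(w : Nat). succ w) g) 0)))
  ~> succ (succ (succ (elimNat (\(g : Nat). Nat) 1 (\(b : Nat). \(φ : Nat). succ φ) 0)))
  ~> 4
the term's type:
  Nat


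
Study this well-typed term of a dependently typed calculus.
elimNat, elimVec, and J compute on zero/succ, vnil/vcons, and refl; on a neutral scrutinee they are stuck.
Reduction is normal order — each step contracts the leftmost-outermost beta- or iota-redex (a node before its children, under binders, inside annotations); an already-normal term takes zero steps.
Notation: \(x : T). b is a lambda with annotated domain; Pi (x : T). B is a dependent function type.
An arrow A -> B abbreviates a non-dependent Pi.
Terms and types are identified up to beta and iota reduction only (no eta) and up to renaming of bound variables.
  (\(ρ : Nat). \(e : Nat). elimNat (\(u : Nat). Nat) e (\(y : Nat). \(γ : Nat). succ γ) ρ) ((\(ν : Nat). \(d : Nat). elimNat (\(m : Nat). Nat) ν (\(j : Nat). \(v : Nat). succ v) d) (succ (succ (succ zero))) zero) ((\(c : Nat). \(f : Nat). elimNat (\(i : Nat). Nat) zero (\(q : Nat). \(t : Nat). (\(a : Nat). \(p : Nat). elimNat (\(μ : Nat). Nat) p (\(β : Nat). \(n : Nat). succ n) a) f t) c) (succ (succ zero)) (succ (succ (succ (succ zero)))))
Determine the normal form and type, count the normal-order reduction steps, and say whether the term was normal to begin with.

resulting normal form:
  succ (succ (succ (succ (succ (succ (succ (succ (succ (succ (succ zero))))))))))
type:
  Nat
steps to reach normal form (normal order): 54
already normal: no
first contracted redex: a beta-redex


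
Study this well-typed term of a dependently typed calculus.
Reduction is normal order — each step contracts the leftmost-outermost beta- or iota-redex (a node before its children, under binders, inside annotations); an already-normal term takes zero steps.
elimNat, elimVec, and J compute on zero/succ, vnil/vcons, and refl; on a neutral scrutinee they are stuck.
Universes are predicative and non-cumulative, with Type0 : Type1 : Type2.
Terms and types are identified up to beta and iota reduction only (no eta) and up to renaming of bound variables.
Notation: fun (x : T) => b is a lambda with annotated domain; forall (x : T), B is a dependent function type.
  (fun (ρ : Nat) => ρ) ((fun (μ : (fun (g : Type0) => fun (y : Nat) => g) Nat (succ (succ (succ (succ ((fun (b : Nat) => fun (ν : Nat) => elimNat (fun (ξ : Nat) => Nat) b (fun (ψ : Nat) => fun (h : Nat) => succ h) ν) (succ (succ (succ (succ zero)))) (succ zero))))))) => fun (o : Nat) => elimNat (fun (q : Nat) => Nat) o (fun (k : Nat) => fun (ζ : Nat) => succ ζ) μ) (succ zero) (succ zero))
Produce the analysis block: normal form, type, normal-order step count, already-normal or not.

reduced normal form:
  succ (succ zero)
type:
  Nat
steps to reach normal form (normal order): 7
term was already normal: no
first redex: a beta-redex


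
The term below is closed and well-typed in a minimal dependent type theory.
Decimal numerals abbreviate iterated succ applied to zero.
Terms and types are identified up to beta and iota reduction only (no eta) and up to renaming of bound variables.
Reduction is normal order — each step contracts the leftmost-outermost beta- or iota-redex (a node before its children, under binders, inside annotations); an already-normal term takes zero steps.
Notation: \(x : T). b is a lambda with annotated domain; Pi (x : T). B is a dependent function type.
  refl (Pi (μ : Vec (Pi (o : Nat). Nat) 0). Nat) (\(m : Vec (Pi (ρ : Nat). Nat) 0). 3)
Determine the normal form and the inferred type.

reduced normal form:
  refl (Pi (μ : Vec (Pi (o : Nat). Nat) 0). Nat) (\(m : Vec (Pi (ρ : Nat). Nat) 0). 3)
inferred type:
  Eq (Pi (μ : Vec (Pi (o : Nat). Nat) 0). Nat) (\(m : Vec (Pi (ρ : Nat). Nat) 0). 3) (\(ζ : Vec (Pi (s : Nat). Nat) 0). 3)
observation: the term is already in normal form.


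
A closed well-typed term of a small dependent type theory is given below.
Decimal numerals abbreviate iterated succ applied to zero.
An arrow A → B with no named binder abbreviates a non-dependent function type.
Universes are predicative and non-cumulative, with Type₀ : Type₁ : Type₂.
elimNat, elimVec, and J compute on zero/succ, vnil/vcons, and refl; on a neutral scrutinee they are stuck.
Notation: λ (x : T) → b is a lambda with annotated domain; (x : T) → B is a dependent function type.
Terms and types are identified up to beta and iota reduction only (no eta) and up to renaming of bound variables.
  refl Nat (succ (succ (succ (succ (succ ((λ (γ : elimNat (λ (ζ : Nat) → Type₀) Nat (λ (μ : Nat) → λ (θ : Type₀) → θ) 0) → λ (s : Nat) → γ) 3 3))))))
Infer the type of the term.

the term's type:
  Eq Nat 8 8


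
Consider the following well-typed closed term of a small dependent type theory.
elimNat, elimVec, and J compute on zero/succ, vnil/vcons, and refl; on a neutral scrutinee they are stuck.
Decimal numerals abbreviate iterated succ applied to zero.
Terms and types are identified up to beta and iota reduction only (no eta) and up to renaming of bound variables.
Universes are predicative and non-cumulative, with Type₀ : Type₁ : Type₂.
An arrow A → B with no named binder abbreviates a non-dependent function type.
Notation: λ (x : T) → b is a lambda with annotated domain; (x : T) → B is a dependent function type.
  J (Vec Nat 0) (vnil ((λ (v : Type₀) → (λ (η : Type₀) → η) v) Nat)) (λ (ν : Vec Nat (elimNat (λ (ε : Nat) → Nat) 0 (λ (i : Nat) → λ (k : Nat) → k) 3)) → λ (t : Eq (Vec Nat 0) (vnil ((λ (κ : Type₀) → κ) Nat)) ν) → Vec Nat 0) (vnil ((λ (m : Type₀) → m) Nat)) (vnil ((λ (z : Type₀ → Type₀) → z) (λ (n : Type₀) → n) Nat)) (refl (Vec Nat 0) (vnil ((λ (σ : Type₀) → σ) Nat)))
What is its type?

type:
  Vec Nat 0


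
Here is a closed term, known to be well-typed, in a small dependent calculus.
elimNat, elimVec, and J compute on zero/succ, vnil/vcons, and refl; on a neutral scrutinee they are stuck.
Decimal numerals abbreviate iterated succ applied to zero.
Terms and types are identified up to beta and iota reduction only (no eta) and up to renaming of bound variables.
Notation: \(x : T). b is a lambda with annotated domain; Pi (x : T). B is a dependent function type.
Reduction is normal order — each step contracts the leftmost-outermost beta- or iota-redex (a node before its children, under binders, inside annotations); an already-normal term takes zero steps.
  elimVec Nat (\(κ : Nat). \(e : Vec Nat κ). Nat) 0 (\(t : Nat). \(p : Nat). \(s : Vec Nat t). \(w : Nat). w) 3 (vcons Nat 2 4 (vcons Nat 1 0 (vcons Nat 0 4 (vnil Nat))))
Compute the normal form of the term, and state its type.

reduced normal form:
  0
the term's type:
  Nat


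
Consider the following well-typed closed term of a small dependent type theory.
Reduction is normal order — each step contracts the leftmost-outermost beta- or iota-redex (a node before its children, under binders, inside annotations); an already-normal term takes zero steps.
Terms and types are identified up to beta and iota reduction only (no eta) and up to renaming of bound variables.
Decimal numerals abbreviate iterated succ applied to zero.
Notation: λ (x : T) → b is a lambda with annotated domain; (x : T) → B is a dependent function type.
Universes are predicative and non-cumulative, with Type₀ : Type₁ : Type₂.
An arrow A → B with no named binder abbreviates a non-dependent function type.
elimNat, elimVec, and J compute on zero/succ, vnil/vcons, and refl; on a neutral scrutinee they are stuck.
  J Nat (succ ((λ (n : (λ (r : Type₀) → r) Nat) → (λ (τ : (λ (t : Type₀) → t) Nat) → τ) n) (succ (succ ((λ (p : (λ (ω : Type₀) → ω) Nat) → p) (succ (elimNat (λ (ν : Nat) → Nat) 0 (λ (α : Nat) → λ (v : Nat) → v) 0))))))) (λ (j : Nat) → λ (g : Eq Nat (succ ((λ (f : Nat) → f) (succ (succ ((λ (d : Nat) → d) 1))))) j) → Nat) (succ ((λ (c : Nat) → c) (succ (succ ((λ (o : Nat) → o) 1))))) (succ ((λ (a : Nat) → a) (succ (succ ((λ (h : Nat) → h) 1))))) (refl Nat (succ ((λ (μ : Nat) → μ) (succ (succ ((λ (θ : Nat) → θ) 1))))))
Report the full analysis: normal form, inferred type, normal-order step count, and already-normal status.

normal form:
  4
type:
  Nat
normal-order step count: 3
term was already normal: no
first redex: a J iota-redex


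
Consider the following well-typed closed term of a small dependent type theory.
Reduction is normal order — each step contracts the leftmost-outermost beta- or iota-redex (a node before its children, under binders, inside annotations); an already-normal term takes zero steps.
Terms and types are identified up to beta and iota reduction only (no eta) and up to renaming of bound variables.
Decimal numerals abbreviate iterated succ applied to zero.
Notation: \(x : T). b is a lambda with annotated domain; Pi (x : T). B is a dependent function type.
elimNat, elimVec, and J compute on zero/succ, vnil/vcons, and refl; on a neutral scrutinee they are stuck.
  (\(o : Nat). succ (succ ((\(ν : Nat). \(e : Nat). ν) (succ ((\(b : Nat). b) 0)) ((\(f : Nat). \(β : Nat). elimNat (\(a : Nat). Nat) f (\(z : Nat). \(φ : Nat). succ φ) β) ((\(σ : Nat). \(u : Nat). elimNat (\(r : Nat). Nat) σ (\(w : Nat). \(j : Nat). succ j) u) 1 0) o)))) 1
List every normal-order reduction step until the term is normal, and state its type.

normal-order reduction:
  (\(o : Nat). succ (succ ((\(ν : Nat). \(e : Nat). ν) (succ ((\(b : Nat). b) 0)) ((\(f : Nat). \(β : Nat). elimNat (\(a : Nat). Nat) f (\(z : Nat). \(φ : Nat). succ φ) β) ((\(σ : Nat). \(u : Nat). elimNat (\(r : Nat). Nat) σ (\(w : Nat). \(j : Nat). succ j) u) 1 0) o)))) 1
  ~> succ (succ ((\(o : Nat). \(ν : Nat). o) (succ ((\(e : Nat). e) 0)) ((\(b : Nat). \(f : Nat). elimNat (\(β : Nat). Nat) b (\(a : Nat). \(z : Nat). succ z) f) ((\(φ : Nat). \(σ : Nat). elimNat (\(u : Nat). Nat) φ (\(r : Nat). \(w : Nat). succ w) σ) 1 0) 1)))
  ~> succ (succ ((\(o : Nat). succ ((\(ν : Nat). ν) 0)) ((\(e : Nat). \(b : Nat). elimNat (\(f : Nat). Nat) e (\(β : Nat). \(a : Nat). succ a) b) ((\(z : Nat). \(φ : Nat). elimNat (\(σ : Nat). Nat) z (\(u : Nat). \(r : Nat). succ r) φ) 1 0) 1)))
  ~> succ (succ (succ ((\(o : Nat). o) 0)))
  ~> 3
the term's type:
  Nat


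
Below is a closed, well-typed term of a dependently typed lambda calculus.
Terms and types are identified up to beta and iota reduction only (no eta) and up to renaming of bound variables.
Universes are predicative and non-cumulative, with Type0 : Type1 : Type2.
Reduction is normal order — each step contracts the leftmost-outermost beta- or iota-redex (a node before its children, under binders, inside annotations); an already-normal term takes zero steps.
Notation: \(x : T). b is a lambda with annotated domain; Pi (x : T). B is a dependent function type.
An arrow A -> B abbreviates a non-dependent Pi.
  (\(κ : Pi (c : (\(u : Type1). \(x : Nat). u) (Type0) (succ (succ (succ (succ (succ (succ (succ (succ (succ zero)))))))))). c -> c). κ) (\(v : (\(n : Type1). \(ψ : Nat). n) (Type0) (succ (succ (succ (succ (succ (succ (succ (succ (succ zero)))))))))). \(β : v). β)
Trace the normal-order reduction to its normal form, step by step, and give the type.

normal-order reduction:
  (\(κ : Pi (c : (\(u : Type1). \(x : Nat). u) (Type0) (succ (succ (succ (succ (succ (succ (succ (succ (succ zero)))))))))). c -> c). κ) (\(v : (\(n : Type1). \(ψ : Nat). n) (Type0) (succ (succ (succ (succ (succ (succ (succ (succ (succ zero)))))))))). \(β : v). β)
  ~> \(κ : (\(c : Type1). \(u : Nat). c) (Type0) (succ (succ (succ (succ (succ (succ (succ (succ (succ zero)))))))))). \(x : κ). x
  ~> \(κ : (\(c : Nat). Type0) (succ (succ (succ (succ (succ (succ (succ (succ (succ zero)))))))))). \(u : κ). u
  ~> \(κ : Type0). \(c : κ). c
inferred type:
  Pi (κ : Type0). κ -> κ


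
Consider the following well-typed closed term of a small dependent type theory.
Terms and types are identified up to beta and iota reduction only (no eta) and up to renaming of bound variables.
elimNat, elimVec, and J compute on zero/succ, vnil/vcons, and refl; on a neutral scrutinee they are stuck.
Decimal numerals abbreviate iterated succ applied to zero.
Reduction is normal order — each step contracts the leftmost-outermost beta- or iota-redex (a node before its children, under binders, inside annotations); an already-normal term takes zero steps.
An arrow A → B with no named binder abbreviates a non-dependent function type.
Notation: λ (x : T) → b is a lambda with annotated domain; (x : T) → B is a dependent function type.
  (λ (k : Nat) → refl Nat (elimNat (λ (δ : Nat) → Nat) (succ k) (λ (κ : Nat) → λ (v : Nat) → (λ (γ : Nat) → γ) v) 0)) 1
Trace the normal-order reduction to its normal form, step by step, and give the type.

normal-order reduction sequence:
  (λ (k : Nat) → refl Nat (elimNat (λ (δ : Nat) → Nat) (succ k) (λ (κ : Nat) → λ (v : Nat) → (λ (γ : Nat) → γ) v) 0)) 1
  ~> refl Nat (elimNat (λ (k : Nat) → Nat) 2 (λ (δ : Nat) → λ (κ : Nat) → (λ (v : Nat) → v) κ) 0)
  ~> refl Nat 2
the term's type:
  Eq Nat 2 2


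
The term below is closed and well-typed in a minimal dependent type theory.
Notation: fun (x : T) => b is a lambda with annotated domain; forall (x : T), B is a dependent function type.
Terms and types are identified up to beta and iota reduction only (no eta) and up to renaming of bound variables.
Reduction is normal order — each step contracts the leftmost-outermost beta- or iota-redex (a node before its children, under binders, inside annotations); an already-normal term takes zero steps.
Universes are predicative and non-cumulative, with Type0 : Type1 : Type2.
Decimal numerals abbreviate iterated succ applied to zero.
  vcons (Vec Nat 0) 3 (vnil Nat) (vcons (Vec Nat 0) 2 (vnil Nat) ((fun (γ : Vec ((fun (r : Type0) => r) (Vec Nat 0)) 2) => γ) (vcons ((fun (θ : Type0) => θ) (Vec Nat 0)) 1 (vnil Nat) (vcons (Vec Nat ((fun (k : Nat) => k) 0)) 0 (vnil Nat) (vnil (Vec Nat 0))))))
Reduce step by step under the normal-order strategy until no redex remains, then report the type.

reduction (normal order):
  vcons (Vec Nat 0) 3 (vnil Nat) (vcons (Vec Nat 0) 2 (vnil Nat) ((fun (γ : Vec ((fun (r : Type0) => r) (Vec Nat 0)) 2) => γ) (vcons ((fun (θ : Type0) => θ) (Vec Nat 0)) 1 (vnil Nat) (vcons (Vec Nat ((fun (k : Nat) => k) 0)) 0 (vnil Nat) (vnil (Vec Nat 0))))))
  ~> vcons (Vec Nat 0) 3 (vnil Nat) (vcons (Vec Nat 0) 2 (vnil Nat) (vcons ((fun (γ : Type0) => γ) (Vec Nat 0)) 1 (vnil Nat) (vcons (Vec Nat ((fun (r : Nat) => r) 0)) 0 (vnil Nat) (vnil (Vec Nat 0)))))
  ~> vcons (Vec Nat 0) 3 (vnil Nat) (vcons (Vec Nat 0) 2 (vnil Nat) (vcons (Vec Nat 0) 1 (vnil Nat) (vcons (Vec Nat ((fun (γ : Nat) => γ) 0)) 0 (vnil Nat) (vnil (Vec Nat 0)))))
  ~> vcons (Vec Nat 0) 3 (vnil Nat) (vcons (Vec Nat 0) 2 (vnil Nat) (vcons (Vec Nat 0) 1 (vnil Nat) (vcons (Vec Nat 0) 0 (vnil Nat) (vnil (Vec Nat 0)))))
type:
  Vec (Vec Nat 0) 4


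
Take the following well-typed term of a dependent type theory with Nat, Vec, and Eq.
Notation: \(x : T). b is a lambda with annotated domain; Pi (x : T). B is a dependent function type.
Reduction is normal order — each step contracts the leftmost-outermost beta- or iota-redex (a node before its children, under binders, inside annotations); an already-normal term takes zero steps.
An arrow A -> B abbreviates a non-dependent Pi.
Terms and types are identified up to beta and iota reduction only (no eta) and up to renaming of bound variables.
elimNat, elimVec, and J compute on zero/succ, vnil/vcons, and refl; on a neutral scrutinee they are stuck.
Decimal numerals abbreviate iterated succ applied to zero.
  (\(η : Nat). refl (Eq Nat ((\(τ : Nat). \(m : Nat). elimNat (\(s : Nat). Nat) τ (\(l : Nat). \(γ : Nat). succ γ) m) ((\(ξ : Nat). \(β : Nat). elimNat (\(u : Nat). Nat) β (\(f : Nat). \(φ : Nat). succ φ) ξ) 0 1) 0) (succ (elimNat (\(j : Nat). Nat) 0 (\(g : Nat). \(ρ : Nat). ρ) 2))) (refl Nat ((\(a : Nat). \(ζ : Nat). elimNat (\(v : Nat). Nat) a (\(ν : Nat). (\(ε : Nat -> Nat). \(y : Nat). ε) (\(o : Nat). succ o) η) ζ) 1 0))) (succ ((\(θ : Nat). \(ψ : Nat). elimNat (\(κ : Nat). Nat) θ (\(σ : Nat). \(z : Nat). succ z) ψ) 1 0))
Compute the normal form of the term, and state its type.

normal form:
  refl (Eq Nat 1 1) (refl Nat 1)
the term's type:
  Eq (Eq Nat 1 1) (refl Nat 1) (refl Nat 1)
observation: the first redex contracted is a beta-redex; the normal form is reached in 17 normal-order steps.


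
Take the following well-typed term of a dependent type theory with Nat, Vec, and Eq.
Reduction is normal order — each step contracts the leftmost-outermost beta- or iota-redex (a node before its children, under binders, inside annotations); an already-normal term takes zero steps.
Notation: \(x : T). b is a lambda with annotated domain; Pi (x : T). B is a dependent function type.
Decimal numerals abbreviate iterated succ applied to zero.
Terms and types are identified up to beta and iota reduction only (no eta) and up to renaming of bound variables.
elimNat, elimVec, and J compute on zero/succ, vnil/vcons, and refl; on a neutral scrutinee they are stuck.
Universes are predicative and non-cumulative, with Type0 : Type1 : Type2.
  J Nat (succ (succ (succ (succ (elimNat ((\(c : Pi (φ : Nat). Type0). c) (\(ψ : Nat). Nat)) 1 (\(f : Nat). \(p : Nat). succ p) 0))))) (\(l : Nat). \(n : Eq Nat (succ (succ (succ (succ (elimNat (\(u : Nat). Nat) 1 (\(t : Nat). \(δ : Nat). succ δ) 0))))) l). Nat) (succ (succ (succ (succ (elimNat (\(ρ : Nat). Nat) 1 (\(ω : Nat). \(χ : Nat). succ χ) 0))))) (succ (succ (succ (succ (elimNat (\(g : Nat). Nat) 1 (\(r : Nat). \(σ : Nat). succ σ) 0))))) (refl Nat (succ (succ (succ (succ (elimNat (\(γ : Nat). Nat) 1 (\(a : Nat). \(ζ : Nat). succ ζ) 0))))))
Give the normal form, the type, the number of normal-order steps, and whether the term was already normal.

reduced normal form:
  5
type:
  Nat
steps to reach normal form (normal order): 2
started in normal form: no
first redex: a J iota-redex


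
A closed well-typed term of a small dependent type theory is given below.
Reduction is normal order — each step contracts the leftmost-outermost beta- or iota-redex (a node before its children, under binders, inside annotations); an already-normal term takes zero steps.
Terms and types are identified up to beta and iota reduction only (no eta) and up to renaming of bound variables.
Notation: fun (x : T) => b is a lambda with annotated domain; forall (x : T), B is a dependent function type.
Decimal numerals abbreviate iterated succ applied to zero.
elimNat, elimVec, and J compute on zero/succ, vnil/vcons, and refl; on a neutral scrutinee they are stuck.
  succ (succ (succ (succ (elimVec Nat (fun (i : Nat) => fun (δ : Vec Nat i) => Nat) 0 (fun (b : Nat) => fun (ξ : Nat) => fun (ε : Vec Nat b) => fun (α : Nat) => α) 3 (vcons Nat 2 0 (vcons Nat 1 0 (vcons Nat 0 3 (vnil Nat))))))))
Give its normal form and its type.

resulting normal form:
  4
the term's type:
  Nat
observation: normalization takes exactly 16 steps under the normal-order strategy.


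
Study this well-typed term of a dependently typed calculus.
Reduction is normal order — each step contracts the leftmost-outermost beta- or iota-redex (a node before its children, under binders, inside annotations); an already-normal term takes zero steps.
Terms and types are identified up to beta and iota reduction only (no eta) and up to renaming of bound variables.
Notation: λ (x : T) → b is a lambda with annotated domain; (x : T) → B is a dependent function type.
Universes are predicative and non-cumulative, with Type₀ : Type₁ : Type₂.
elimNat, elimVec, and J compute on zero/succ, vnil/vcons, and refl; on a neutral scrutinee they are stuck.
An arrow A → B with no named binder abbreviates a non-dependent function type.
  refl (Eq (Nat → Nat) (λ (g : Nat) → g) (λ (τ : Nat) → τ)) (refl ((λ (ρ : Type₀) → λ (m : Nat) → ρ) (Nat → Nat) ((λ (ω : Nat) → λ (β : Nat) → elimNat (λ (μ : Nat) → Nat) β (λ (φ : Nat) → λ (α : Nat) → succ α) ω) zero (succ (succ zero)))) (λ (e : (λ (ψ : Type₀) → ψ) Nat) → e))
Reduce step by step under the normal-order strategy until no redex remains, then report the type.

normal-order reduction sequence:
  refl (Eq (Nat → Nat) (λ (g : Nat) → g) (λ (τ : Nat) → τ)) (refl ((λ (ρ : Type₀) → λ (m : Nat) → ρ) (Nat → Nat) ((λ (ω : Nat) → λ (β : Nat) → elimNat (λ (μ : Nat) → Nat) β (λ (φ : Nat) → λ (α : Nat) → succ α) ω) zero (succ (succ zero)))) (λ (e : (λ (ψ : Type₀) → ψ) Nat) → e))
  ~> refl (Eq (Nat → Nat) (λ (g : Nat) → g) (λ (τ : Nat) → τ)) (refl ((λ (ρ : Nat) → Nat → Nat) ((λ (m : Nat) → λ (ω : Nat) → elimNat (λ (β : Nat) → Nat) ω (λ (μ : Nat) → λ (φ : Nat) → succ φ) m) zero (succ (succ zero)))) (λ (α : (λ (e : Type₀) → e) Nat) → α))
  ~> refl (Eq (Nat → Nat) (λ (g : Nat) → g) (λ (τ : Nat) → τ)) (refl (Nat → Nat) (λ (ρ : (λ (m : Type₀) → m) Nat) → ρ))
  ~> refl (Eq (Nat → Nat) (λ (g : Nat) → g) (λ (τ : Nat) → τ)) (refl (Nat → Nat) (λ (ρ : Nat) → ρ))
type:
  Eq (Eq (Nat → Nat) (λ (g : Nat) → g) (λ (τ : Nat) → τ)) (refl (Nat → Nat) (λ (ρ : Nat) → ρ)) (refl (Nat → Nat) (λ (m : Nat) → m))


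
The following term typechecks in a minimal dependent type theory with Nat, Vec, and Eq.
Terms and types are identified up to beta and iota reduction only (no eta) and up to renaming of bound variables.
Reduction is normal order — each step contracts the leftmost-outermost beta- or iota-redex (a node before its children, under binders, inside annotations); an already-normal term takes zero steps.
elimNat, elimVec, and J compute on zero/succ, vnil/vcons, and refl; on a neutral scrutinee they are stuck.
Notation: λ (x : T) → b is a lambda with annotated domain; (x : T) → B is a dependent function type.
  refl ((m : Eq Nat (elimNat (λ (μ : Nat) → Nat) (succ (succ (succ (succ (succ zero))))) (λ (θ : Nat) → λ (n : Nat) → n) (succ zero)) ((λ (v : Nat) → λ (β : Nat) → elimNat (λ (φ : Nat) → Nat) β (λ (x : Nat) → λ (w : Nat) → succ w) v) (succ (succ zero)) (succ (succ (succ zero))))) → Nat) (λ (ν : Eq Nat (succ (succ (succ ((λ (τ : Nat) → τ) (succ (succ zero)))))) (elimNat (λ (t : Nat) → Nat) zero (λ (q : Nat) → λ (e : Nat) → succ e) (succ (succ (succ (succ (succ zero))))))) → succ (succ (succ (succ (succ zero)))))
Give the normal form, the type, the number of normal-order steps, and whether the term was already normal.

resulting normal form:
  refl ((m : Eq Nat (succ (succ (succ (succ (succ zero))))) (succ (succ (succ (succ (succ zero)))))) → Nat) (λ (μ : Eq Nat (succ (succ (succ (succ (succ zero))))) (succ (succ (succ (succ (succ zero)))))) → succ (succ (succ (succ (succ zero)))))
the term's type:
  Eq ((m : Eq Nat (succ (succ (succ (succ (succ zero))))) (succ (succ (succ (succ (succ zero)))))) → Nat) (λ (μ : Eq Nat (succ (succ (succ (succ (succ zero))))) (succ (succ (succ (succ (succ zero)))))) → succ (succ (succ (succ (succ zero))))) (λ (θ : Eq Nat (succ (succ (succ (succ (succ zero))))) (succ (succ (succ (succ (succ zero)))))) → succ (succ (succ (succ (succ zero)))))
steps to reach normal form (normal order): 30
already normal: no
first redex: an elimNat iota-redex
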